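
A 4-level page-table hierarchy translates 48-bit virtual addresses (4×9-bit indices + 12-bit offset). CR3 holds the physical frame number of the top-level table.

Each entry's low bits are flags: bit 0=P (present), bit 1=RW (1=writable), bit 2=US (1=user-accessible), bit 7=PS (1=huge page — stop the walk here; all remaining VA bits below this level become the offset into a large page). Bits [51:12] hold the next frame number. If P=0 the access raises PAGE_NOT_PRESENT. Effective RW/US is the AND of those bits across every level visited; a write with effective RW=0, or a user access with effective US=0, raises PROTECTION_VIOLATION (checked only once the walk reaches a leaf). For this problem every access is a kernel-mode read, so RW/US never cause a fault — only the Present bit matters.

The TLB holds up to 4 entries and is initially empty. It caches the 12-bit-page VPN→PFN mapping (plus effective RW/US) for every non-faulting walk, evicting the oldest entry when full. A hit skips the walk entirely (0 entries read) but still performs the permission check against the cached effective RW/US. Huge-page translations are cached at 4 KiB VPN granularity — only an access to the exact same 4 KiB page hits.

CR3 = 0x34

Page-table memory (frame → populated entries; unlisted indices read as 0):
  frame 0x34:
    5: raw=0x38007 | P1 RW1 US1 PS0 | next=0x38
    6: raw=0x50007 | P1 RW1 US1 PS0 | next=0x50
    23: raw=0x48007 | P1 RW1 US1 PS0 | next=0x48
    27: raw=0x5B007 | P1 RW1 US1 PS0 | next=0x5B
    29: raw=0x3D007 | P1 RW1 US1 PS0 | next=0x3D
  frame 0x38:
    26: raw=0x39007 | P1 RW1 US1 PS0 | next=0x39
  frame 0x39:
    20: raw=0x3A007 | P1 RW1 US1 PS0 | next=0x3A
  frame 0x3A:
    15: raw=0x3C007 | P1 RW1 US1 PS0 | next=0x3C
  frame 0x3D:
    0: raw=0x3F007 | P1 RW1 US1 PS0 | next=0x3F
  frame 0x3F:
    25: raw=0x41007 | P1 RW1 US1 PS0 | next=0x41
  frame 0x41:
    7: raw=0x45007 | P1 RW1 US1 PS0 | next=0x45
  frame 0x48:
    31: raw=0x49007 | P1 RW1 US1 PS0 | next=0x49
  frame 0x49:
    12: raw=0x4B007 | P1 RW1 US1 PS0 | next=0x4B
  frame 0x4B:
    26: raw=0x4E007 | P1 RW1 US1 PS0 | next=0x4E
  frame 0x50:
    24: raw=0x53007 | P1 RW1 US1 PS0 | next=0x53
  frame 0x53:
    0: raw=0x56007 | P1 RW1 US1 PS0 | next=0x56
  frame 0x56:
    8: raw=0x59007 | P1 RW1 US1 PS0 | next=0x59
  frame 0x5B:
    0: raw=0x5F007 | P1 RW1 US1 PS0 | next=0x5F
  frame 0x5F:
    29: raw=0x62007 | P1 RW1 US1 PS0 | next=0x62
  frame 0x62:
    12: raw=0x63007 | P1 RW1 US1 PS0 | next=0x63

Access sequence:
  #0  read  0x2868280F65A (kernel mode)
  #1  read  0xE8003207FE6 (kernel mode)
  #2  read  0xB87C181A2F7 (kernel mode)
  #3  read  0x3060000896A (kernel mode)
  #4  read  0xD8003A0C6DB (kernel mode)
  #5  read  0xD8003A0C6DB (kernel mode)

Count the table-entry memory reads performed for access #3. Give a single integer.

Walk each access:
#0 VA=0x2868280F65A (r,kernel):
  [0] read 0x34 idx=5: raw=0x38007 flags P=1 W=1 U=1 S=0
  [1] read 0x38 idx=26: raw=0x39007 flags P=1 W=1 U=1 S=0
  [2] read 0x39 idx=20: raw=0x3A007 flags P=1 W=1 U=1 S=0
  [3] read 0x3A idx=15: raw=0x3C007 flags P=1 W=1 U=1 S=0
  → PA=0x3C65A  (4 entries read)
#1 VA=0xE8003207FE6 (r,kernel):
  [0] read 0x34 idx=29: raw=0x3D007 flags P=1 W=1 U=1 S=0
  [1] read 0x3D idx=0: raw=0x3F007 flags P=1 W=1 U=1 S=0
  [2] read 0x3F idx=25: raw=0x41007 flags P=1 W=1 U=1 S=0
  [3] read 0x41 idx=7: raw=0x45007 flags P=1 W=1 U=1 S=0
  → PA=0x45FE6  (4 entries read)
#2 VA=0xB87C181A2F7 (r,kernel):
  [0] read 0x34 idx=23: raw=0x48007 flags P=1 W=1 U=1 S=0
  [1] read 0x48 idx=31: raw=0x49007 flags P=1 W=1 U=1 S=0
  [2] read 0x49 idx=12: raw=0x4B007 flags P=1 W=1 U=1 S=0
  [3] read 0x4B idx=26: raw=0x4E007 flags P=1 W=1 U=1 S=0
  → PA=0x4E2F7  (4 entries read)
#3 VA=0x3060000896A (r,kernel):
  [0] read 0x34 idx=6: raw=0x50007 flags P=1 W=1 U=1 S=0
  [1] read 0x50 idx=24: raw=0x53007 flags P=1 W=1 U=1 S=0
  [2] read 0x53 idx=0: raw=0x56007 flags P=1 W=1 U=1 S=0
  [3] read 0x56 idx=8: raw=0x59007 flags P=1 W=1 U=1 S=0
  → PA=0x5996A  (4 entries read)
#4 VA=0xD8003A0C6DB (r,kernel):
  [0] read 0x34 idx=27: raw=0x5B007 flags P=1 W=1 U=1 S=0
  [1] read 0x5B idx=0: raw=0x5F007 flags P=1 W=1 U=1 S=0
  [2] read 0x5F idx=29: raw=0x62007 flags P=1 W=1 U=1 S=0
  [3] read 0x62 idx=12: raw=0x63007 flags P=1 W=1 U=1 S=0
  → PA=0x636DB  (4 entries read)
#5 VA=0xD8003A0C6DB (r,kernel):
  TLB hit vpn=0xD8003A0C → PA=0x636DB

Entries read for #3: 4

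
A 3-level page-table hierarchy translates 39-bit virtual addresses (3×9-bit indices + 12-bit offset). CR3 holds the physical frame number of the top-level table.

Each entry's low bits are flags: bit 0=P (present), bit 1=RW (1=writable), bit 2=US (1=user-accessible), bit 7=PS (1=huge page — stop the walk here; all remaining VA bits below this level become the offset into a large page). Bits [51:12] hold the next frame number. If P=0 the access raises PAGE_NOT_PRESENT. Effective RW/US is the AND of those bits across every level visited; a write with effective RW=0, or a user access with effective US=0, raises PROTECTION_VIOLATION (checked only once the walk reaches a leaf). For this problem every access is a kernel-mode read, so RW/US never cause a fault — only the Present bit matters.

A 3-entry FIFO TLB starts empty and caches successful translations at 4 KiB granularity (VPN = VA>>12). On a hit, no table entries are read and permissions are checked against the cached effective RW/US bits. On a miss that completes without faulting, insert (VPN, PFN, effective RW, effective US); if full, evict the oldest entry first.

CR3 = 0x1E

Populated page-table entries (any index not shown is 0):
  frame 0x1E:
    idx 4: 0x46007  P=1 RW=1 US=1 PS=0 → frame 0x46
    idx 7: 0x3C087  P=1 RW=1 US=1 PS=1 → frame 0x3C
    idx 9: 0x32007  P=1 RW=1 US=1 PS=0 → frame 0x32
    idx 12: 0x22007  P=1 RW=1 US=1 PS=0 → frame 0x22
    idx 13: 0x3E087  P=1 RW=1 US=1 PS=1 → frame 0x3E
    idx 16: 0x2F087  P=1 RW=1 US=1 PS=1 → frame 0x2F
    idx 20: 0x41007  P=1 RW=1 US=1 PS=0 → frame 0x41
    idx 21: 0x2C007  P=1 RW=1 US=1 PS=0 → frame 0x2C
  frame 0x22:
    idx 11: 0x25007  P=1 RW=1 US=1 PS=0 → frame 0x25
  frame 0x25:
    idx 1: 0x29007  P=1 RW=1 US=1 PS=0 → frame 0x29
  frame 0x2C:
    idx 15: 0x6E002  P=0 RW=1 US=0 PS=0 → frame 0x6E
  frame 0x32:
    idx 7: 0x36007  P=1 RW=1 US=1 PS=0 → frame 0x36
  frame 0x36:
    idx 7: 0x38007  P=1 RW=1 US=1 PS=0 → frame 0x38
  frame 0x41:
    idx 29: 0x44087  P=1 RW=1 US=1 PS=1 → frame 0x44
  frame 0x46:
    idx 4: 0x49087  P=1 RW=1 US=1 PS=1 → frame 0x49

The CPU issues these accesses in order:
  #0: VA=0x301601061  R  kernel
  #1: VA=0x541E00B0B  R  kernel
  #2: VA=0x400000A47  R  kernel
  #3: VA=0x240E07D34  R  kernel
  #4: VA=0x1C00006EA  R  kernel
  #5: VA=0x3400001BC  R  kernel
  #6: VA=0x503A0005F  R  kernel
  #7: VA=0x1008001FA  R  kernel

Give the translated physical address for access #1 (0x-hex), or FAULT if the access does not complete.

Per-access translation:
#0 VA=0x301601061 (r,kernel):
  L0 @0x1E[12] → 0x22007  P=1,RW=1,US=1,PS=0
  L1 @0x22[11] → 0x25007  P=1,RW=1,US=1,PS=0
  L2 @0x25[1] → 0x29007  P=1,RW=1,US=1,PS=0
  → PA=0x29061  (3 entries read)
#1 VA=0x541E00B0B (r,kernel):
  L0 @0x1E[21] → 0x2C007  P=1,RW=1,US=1,PS=0
  L1 @0x2C[15] → 0x6E002  P=0,RW=1,US=0,PS=0
  ✗ PAGE_NOT_PRESENT  [2 reads]
#2 VA=0x400000A47 (r,kernel):
  L0 @0x1E[16] → 0x2F087  P=1,RW=1,US=1,PS=1
  → PA=0x2FA47 (huge @L0)  (1 entries read)
#3 VA=0x240E07D34 (r,kernel):
  L0 @0x1E[9] → 0x32007  P=1,RW=1,US=1,PS=0
  L1 @0x32[7] → 0x36007  P=1,RW=1,US=1,PS=0
  L2 @0x36[7] → 0x38007  P=1,RW=1,US=1,PS=0
  → PA=0x38D34  (3 entries read)
#4 VA=0x1C00006EA (r,kernel):
  L0 @0x1E[7] → 0x3C087  P=1,RW=1,US=1,PS=1
  → PA=0x3C6EA (huge @L0)  (1 entries read)
#5 VA=0x3400001BC (r,kernel):
  L0 @0x1E[13] → 0x3E087  P=1,RW=1,US=1,PS=1
  → PA=0x3E1BC (huge @L0)  (1 entries read)
#6 VA=0x503A0005F (r,kernel):
  L0 @0x1E[20] → 0x41007  P=1,RW=1,US=1,PS=0
  L1 @0x41[29] → 0x44087  P=1,RW=1,US=1,PS=1
  → PA=0x4405F (huge @L1)  (2 entries read)
#7 VA=0x1008001FA (r,kernel):
  L0 @0x1E[4] → 0x46007  P=1,RW=1,US=1,PS=0
  L1 @0x46[4] → 0x49087  P=1,RW=1,US=1,PS=1
  → PA=0x491FA (huge @L1)  (2 entries read)

Access #1 PA: FAULT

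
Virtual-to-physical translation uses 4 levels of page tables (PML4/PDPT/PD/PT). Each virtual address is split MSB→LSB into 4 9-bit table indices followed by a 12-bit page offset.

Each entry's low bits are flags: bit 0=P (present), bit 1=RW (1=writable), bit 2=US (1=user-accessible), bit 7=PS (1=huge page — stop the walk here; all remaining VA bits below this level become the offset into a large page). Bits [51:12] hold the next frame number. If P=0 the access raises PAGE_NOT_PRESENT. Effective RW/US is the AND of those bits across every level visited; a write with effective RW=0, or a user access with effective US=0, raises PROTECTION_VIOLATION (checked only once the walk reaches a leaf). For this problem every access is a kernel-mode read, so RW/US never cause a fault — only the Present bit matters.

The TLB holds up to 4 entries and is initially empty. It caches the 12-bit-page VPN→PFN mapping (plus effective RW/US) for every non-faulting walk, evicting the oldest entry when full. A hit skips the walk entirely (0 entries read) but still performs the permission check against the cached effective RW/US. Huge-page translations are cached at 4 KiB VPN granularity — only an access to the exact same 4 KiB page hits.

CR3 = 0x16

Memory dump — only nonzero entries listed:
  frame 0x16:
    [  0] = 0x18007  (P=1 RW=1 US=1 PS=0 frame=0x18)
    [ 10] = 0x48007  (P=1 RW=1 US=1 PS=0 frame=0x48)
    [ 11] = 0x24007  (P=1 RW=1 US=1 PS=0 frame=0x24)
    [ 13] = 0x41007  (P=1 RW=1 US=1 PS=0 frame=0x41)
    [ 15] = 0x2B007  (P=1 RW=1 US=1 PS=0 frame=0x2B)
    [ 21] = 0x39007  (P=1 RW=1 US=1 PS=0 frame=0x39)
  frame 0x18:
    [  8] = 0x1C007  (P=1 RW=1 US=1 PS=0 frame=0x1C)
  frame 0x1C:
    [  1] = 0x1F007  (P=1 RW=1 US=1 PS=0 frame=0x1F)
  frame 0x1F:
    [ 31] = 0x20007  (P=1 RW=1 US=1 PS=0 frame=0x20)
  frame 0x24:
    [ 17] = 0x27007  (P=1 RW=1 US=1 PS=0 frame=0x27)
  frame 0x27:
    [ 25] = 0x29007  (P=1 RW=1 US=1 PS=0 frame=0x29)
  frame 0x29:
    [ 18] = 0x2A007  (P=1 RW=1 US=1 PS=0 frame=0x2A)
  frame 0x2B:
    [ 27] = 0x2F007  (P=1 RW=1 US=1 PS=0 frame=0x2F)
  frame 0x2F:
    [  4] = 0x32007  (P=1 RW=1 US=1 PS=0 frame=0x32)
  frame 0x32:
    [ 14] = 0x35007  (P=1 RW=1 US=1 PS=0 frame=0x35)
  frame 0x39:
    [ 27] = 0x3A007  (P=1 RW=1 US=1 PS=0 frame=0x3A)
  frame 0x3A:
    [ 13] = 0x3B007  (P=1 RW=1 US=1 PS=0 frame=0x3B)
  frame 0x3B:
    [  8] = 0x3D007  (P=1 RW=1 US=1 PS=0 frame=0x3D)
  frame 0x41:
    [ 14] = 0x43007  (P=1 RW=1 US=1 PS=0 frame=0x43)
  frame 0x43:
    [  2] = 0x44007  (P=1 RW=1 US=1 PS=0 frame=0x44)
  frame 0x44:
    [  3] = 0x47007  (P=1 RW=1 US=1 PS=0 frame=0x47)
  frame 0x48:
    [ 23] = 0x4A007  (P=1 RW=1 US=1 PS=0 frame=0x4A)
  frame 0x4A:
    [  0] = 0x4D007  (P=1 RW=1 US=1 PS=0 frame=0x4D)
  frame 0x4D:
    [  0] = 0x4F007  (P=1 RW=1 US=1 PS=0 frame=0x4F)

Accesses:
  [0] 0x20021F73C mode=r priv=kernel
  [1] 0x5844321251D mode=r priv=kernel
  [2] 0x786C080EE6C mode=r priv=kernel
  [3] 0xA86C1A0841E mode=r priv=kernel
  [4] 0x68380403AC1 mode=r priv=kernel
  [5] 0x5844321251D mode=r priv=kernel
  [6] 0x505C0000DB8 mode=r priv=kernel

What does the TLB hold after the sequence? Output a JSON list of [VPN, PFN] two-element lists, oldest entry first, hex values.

Trace:
#0 VA=0x20021F73C (r,kernel):
  [0] read 0x16 idx=0: raw=0x18007 flags P=1 W=1 U=1 S=0
  [1] read 0x18 idx=8: raw=0x1C007 flags P=1 W=1 U=1 S=0
  [2] read 0x1C idx=1: raw=0x1F007 flags P=1 W=1 U=1 S=0
  [3] read 0x1F idx=31: raw=0x20007 flags P=1 W=1 U=1 S=0
  ✓ 0x2073C  — 4 lookups
#1 VA=0x5844321251D (r,kernel):
  [0] read 0x16 idx=11: raw=0x24007 flags P=1 W=1 U=1 S=0
  [1] read 0x24 idx=17: raw=0x27007 flags P=1 W=1 U=1 S=0
  [2] read 0x27 idx=25: raw=0x29007 flags P=1 W=1 U=1 S=0
  [3] read 0x29 idx=18: raw=0x2A007 flags P=1 W=1 U=1 S=0
  ✓ 0x2A51D  — 4 lookups
#2 VA=0x786C080EE6C (r,kernel):
  [0] read 0x16 idx=15: raw=0x2B007 flags P=1 W=1 U=1 S=0
  [1] read 0x2B idx=27: raw=0x2F007 flags P=1 W=1 U=1 S=0
  [2] read 0x2F idx=4: raw=0x32007 flags P=1 W=1 U=1 S=0
  [3] read 0x32 idx=14: raw=0x35007 flags P=1 W=1 U=1 S=0
  ✓ 0x35E6C  — 4 lookups
#3 VA=0xA86C1A0841E (r,kernel):
  [0] read 0x16 idx=21: raw=0x39007 flags P=1 W=1 U=1 S=0
  [1] read 0x39 idx=27: raw=0x3A007 flags P=1 W=1 U=1 S=0
  [2] read 0x3A idx=13: raw=0x3B007 flags P=1 W=1 U=1 S=0
  [3] read 0x3B idx=8: raw=0x3D007 flags P=1 W=1 U=1 S=0
  ✓ 0x3D41E  — 4 lookups
#4 VA=0x68380403AC1 (r,kernel):
  [0] read 0x16 idx=13: raw=0x41007 flags P=1 W=1 U=1 S=0
  [1] read 0x41 idx=14: raw=0x43007 flags P=1 W=1 U=1 S=0
  [2] read 0x43 idx=2: raw=0x44007 flags P=1 W=1 U=1 S=0
  [3] read 0x44 idx=3: raw=0x47007 flags P=1 W=1 U=1 S=0
  ✓ 0x47AC1  — 4 lookups
#5 VA=0x5844321251D (r,kernel):
  TLB hit vpn=0x58443212 → PA=0x2A51D
#6 VA=0x505C0000DB8 (r,kernel):
  [0] read 0x16 idx=10: raw=0x48007 flags P=1 W=1 U=1 S=0
  [1] read 0x48 idx=23: raw=0x4A007 flags P=1 W=1 U=1 S=0
  [2] read 0x4A idx=0: raw=0x4D007 flags P=1 W=1 U=1 S=0
  [3] read 0x4D idx=0: raw=0x4F007 flags P=1 W=1 U=1 S=0
  ✓ 0x4FDB8  — 4 lookups

TLB: [["0x786C080E", "0x35"], ["0xA86C1A08", "0x3D"], ["0x68380403", "0x47"], ["0x505C0000", "0x4F"]]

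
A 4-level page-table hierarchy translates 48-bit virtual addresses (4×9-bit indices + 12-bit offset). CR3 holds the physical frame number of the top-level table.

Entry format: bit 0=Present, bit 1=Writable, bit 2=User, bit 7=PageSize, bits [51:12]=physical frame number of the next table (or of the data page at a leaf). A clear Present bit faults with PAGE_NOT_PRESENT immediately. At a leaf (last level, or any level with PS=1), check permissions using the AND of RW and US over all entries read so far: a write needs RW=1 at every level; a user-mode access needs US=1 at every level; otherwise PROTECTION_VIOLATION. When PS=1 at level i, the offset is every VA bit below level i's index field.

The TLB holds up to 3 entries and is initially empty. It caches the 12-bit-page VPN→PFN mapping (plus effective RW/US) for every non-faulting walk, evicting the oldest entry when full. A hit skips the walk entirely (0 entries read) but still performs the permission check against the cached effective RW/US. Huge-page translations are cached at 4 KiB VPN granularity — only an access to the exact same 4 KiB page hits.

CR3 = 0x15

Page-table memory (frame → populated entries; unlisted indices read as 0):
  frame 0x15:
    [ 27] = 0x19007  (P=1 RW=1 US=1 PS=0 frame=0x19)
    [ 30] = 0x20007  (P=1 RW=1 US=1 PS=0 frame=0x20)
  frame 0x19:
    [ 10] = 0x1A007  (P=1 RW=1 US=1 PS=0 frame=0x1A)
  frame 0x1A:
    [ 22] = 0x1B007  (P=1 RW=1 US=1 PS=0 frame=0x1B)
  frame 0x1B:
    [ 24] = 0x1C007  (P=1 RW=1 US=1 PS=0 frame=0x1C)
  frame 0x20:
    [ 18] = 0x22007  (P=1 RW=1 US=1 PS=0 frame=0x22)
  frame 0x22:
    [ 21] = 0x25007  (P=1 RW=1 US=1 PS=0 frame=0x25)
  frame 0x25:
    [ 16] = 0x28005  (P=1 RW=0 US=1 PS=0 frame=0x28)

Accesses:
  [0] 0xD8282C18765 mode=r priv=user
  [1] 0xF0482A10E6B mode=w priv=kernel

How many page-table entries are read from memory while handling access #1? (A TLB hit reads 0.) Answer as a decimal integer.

Walk each access:
#0 VA=0xD8282C18765 (r,user):
  lvl0: tbl 0x15, slot 27 ⇒ 0x19007 (P1/RW1/US1/PS0)
  lvl1: tbl 0x19, slot 10 ⇒ 0x1A007 (P1/RW1/US1/PS0)
  lvl2: tbl 0x1A, slot 22 ⇒ 0x1B007 (P1/RW1/US1/PS0)
  lvl3: tbl 0x1B, slot 24 ⇒ 0x1C007 (P1/RW1/US1/PS0)
  ✓ 0x1C765  — 4 lookups
#1 VA=0xF0482A10E6B (w,kernel):
  lvl0: tbl 0x15, slot 30 ⇒ 0x20007 (P1/RW1/US1/PS0)
  lvl1: tbl 0x20, slot 18 ⇒ 0x22007 (P1/RW1/US1/PS0)
  lvl2: tbl 0x22, slot 21 ⇒ 0x25007 (P1/RW1/US1/PS0)
  lvl3: tbl 0x25, slot 16 ⇒ 0x28005 (P1/RW0/US1/PS0)
  ⇒ fault: PROTECTION_VIOLATION  — 4 lookups

Entries read for #1: 4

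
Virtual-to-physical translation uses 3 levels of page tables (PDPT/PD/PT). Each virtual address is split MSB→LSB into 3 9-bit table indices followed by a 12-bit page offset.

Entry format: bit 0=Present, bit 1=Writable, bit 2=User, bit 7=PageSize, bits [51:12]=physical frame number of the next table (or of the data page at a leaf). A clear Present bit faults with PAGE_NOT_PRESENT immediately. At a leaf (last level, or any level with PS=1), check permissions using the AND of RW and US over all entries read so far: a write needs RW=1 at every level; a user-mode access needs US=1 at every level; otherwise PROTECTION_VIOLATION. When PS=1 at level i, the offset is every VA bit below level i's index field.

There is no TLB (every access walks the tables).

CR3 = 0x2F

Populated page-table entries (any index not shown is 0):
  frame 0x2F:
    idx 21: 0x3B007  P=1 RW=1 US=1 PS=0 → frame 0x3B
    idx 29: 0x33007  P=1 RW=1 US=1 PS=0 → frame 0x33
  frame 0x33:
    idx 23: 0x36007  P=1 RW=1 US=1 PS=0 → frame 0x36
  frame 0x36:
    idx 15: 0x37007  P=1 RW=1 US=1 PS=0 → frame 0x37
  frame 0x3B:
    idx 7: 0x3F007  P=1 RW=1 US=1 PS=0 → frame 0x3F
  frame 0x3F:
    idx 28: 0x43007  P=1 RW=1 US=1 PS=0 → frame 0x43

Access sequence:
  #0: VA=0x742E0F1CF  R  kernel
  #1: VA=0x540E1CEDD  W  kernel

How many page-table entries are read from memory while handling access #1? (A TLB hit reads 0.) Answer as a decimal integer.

Walk each access:
#0 VA=0x742E0F1CF (r,kernel):
  lvl0: tbl 0x2F, slot 29 ⇒ 0x33007 (P1/RW1/US1/PS0)
  lvl1: tbl 0x33, slot 23 ⇒ 0x36007 (P1/RW1/US1/PS0)
  lvl2: tbl 0x36, slot 15 ⇒ 0x37007 (P1/RW1/US1/PS0)
  ⇒ phys 0x371CF  [3 reads]
#1 VA=0x540E1CEDD (w,kernel):
  lvl0: tbl 0x2F, slot 21 ⇒ 0x3B007 (P1/RW1/US1/PS0)
  lvl1: tbl 0x3B, slot 7 ⇒ 0x3F007 (P1/RW1/US1/PS0)
  lvl2: tbl 0x3F, slot 28 ⇒ 0x43007 (P1/RW1/US1/PS0)
  ⇒ phys 0x43EDD  [3 reads]

Entries read for #1: 3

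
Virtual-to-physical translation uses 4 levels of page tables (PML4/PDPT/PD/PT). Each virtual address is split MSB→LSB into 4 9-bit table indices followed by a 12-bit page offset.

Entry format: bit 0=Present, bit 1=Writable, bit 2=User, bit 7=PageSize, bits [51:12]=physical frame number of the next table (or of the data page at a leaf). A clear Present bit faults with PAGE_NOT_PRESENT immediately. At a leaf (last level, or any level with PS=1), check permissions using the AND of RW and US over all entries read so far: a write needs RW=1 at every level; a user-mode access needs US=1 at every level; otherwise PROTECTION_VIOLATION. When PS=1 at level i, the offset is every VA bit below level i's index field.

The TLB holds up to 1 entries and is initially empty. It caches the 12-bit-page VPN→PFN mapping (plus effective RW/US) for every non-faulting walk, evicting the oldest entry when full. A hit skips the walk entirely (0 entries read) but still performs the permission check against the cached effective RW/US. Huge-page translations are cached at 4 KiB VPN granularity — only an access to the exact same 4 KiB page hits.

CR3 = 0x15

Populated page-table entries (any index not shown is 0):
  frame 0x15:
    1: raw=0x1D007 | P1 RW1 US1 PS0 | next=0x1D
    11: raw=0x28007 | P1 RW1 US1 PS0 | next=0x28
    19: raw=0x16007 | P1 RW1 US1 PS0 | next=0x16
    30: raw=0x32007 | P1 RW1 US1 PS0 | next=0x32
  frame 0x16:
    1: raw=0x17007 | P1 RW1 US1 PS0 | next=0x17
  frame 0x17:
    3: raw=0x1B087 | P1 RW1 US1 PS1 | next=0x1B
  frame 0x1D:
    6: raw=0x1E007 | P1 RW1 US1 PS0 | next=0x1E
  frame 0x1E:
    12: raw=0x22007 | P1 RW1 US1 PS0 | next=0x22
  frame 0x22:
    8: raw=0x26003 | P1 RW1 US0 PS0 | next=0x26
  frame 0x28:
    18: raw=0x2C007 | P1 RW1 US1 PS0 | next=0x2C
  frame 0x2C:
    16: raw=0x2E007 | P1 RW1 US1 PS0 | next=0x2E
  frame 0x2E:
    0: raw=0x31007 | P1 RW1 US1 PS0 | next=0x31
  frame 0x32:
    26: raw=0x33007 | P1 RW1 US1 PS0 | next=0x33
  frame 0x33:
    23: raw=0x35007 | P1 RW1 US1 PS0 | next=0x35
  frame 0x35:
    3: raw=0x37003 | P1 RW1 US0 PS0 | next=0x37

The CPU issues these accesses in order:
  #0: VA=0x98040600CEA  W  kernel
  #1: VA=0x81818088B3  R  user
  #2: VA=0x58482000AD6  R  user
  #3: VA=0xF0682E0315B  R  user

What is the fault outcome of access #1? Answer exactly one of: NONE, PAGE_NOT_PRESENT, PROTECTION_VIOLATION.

Trace:
#0 VA=0x98040600CEA (w,kernel):
  L0: frame=0x15 idx=19 entry=0x16007 [P=1 RW=1 US=1 PS=0]
  L1: frame=0x16 idx=1 entry=0x17007 [P=1 RW=1 US=1 PS=0]
  L2: frame=0x17 idx=3 entry=0x1B087 [P=1 RW=1 US=1 PS=1]
  ✓ 0x1BCEA (huge @L2)  — 3 lookups
#1 VA=0x81818088B3 (r,user):
  L0: frame=0x15 idx=1 entry=0x1D007 [P=1 RW=1 US=1 PS=0]
  L1: frame=0x1D idx=6 entry=0x1E007 [P=1 RW=1 US=1 PS=0]
  L2: frame=0x1E idx=12 entry=0x22007 [P=1 RW=1 US=1 PS=0]
  L3: frame=0x22 idx=8 entry=0x26003 [P=1 RW=1 US=0 PS=0]
  → PROTECTION_VIOLATION  (4 entries read)
#2 VA=0x58482000AD6 (r,user):
  L0: frame=0x15 idx=11 entry=0x28007 [P=1 RW=1 US=1 PS=0]
  L1: frame=0x28 idx=18 entry=0x2C007 [P=1 RW=1 US=1 PS=0]
  L2: frame=0x2C idx=16 entry=0x2E007 [P=1 RW=1 US=1 PS=0]
  L3: frame=0x2E idx=0 entry=0x31007 [P=1 RW=1 US=1 PS=0]
  ✓ 0x31AD6  — 4 lookups
#3 VA=0xF0682E0315B (r,user):
  L0: frame=0x15 idx=30 entry=0x32007 [P=1 RW=1 US=1 PS=0]
  L1: frame=0x32 idx=26 entry=0x33007 [P=1 RW=1 US=1 PS=0]
  L2: frame=0x33 idx=23 entry=0x35007 [P=1 RW=1 US=1 PS=0]
  L3: frame=0x35 idx=3 entry=0x37003 [P=1 RW=1 US=0 PS=0]
  → PROTECTION_VIOLATION  (4 entries read)

Access #1 fault: PROTECTION_VIOLATION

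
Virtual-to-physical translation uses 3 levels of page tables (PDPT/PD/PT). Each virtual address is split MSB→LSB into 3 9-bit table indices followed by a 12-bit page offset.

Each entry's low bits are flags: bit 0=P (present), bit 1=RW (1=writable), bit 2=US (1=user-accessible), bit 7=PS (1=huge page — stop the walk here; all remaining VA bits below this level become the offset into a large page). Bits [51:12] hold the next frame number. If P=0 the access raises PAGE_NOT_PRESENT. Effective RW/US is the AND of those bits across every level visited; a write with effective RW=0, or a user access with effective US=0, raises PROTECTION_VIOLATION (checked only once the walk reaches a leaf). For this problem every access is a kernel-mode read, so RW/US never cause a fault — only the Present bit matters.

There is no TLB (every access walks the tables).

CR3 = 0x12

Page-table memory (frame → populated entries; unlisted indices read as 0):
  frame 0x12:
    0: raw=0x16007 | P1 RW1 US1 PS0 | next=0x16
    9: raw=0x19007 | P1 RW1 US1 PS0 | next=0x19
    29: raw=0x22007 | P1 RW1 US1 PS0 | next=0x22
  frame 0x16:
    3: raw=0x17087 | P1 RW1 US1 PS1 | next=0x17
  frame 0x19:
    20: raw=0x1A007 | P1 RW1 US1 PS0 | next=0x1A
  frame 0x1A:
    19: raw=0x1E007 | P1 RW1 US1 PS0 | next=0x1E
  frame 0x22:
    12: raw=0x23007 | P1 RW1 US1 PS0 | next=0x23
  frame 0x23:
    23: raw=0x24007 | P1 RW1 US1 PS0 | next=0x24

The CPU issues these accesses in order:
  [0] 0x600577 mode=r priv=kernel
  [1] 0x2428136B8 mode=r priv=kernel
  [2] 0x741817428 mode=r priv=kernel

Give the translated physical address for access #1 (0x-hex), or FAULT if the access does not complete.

Walk each access:
#0 VA=0x600577 (r,kernel):
  L0: frame=0x12 idx=0 entry=0x16007 [P=1 RW=1 US=1 PS=0]
  L1: frame=0x16 idx=3 entry=0x17087 [P=1 RW=1 US=1 PS=1]
  → PA=0x17577 (huge @L1)  (2 entries read)
#1 VA=0x2428136B8 (r,kernel):
  L0: frame=0x12 idx=9 entry=0x19007 [P=1 RW=1 US=1 PS=0]
  L1: frame=0x19 idx=20 entry=0x1A007 [P=1 RW=1 US=1 PS=0]
  L2: frame=0x1A idx=19 entry=0x1E007 [P=1 RW=1 US=1 PS=0]
  → PA=0x1E6B8  (3 entries read)
#2 VA=0x741817428 (r,kernel):
  L0: frame=0x12 idx=29 entry=0x22007 [P=1 RW=1 US=1 PS=0]
  L1: frame=0x22 idx=12 entry=0x23007 [P=1 RW=1 US=1 PS=0]
  L2: frame=0x23 idx=23 entry=0x24007 [P=1 RW=1 US=1 PS=0]
  → PA=0x24428  (3 entries read)

Access #1 PA: 0x1E6B8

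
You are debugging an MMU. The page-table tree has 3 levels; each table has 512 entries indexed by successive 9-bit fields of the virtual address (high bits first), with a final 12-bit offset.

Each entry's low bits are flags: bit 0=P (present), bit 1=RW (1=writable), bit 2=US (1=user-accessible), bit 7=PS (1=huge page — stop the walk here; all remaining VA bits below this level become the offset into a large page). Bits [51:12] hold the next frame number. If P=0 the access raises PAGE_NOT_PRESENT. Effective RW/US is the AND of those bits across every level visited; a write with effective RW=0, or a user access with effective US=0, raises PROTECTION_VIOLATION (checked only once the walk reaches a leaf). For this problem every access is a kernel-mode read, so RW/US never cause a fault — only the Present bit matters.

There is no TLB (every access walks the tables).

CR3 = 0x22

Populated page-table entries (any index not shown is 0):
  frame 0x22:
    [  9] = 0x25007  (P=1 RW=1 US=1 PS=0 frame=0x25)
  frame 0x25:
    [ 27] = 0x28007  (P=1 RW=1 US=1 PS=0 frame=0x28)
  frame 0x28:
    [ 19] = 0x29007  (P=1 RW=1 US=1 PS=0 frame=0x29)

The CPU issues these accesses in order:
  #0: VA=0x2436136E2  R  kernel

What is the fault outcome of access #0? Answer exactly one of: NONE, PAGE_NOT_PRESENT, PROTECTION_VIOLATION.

Trace:
#0 VA=0x2436136E2 (r,kernel):
  [0] read 0x22 idx=9: raw=0x25007 flags P=1 W=1 U=1 S=0
  [1] read 0x25 idx=27: raw=0x28007 flags P=1 W=1 U=1 S=0
  [2] read 0x28 idx=19: raw=0x29007 flags P=1 W=1 U=1 S=0
  → PA=0x296E2  (3 entries read)

Access #0 fault: NONE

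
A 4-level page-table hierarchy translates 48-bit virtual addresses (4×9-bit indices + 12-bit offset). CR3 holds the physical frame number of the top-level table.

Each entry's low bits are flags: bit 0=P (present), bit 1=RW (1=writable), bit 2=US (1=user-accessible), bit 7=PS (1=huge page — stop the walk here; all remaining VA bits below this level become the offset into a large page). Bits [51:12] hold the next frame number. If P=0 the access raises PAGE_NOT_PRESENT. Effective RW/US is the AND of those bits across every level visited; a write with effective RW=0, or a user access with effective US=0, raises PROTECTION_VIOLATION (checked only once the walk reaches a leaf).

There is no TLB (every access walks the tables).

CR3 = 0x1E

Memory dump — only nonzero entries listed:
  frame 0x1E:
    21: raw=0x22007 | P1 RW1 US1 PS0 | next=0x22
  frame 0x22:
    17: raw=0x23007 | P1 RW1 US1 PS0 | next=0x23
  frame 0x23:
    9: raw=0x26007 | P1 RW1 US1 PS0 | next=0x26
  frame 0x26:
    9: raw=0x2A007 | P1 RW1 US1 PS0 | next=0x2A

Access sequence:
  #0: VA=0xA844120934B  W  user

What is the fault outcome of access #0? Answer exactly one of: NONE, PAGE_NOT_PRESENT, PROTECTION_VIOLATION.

Trace:
#0 VA=0xA844120934B (w,user):
  [0] read 0x1E idx=21: raw=0x22007 flags P=1 W=1 U=1 S=0
  [1] read 0x22 idx=17: raw=0x23007 flags P=1 W=1 U=1 S=0
  [2] read 0x23 idx=9: raw=0x26007 flags P=1 W=1 U=1 S=0
  [3] read 0x26 idx=9: raw=0x2A007 flags P=1 W=1 U=1 S=0
  → PA=0x2A34B  (4 entries read)

Access #0 fault: NONE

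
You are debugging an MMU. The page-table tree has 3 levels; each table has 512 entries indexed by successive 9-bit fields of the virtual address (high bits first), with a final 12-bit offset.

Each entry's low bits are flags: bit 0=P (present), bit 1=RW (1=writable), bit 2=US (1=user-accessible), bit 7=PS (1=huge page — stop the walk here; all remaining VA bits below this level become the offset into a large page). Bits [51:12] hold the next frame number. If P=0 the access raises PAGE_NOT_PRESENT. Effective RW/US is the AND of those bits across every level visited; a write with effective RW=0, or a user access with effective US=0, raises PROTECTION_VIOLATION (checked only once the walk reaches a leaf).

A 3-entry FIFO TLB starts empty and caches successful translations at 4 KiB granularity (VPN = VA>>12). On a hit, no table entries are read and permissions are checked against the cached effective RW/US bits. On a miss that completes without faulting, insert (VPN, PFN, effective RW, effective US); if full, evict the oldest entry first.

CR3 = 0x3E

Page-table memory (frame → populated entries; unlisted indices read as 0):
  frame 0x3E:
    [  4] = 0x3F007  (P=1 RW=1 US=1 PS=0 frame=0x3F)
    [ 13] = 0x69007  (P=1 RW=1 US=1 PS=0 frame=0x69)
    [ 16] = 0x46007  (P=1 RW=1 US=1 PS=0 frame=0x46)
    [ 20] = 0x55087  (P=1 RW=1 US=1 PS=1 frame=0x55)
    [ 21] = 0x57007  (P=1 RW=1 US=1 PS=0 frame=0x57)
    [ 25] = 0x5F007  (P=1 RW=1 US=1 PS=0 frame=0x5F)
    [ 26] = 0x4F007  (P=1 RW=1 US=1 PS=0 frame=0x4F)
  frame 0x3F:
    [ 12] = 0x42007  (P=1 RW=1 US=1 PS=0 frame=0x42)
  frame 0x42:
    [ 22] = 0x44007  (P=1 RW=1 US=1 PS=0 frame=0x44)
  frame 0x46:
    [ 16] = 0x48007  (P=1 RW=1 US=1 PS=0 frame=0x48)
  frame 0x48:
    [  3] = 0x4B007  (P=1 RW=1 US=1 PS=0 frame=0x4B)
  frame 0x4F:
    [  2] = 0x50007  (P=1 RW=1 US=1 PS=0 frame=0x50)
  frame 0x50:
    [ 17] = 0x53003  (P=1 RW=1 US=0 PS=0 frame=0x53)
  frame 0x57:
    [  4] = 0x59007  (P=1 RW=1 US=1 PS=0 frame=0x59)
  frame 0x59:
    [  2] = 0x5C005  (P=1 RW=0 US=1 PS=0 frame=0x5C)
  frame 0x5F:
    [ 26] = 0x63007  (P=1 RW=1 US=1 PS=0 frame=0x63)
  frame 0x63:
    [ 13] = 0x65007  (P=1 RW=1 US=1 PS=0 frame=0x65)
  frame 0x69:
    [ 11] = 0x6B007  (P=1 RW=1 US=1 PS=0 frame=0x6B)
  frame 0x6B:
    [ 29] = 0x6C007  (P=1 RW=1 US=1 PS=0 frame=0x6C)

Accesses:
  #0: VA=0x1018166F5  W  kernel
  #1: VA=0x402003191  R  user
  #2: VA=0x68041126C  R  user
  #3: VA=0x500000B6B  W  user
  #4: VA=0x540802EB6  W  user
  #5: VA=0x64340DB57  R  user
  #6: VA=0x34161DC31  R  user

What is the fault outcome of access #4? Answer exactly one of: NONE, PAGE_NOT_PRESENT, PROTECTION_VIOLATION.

Trace:
#0 VA=0x1018166F5 (w,kernel):
  L0 @0x3E[4] → 0x3F007  P=1,RW=1,US=1,PS=0
  L1 @0x3F[12] → 0x42007  P=1,RW=1,US=1,PS=0
  L2 @0x42[22] → 0x44007  P=1,RW=1,US=1,PS=0
  → PA=0x446F5  (3 entries read)
#1 VA=0x402003191 (r,user):
  L0 @0x3E[16] → 0x46007  P=1,RW=1,US=1,PS=0
  L1 @0x46[16] → 0x48007  P=1,RW=1,US=1,PS=0
  L2 @0x48[3] → 0x4B007  P=1,RW=1,US=1,PS=0
  → PA=0x4B191  (3 entries read)
#2 VA=0x68041126C (r,user):
  L0 @0x3E[26] → 0x4F007  P=1,RW=1,US=1,PS=0
  L1 @0x4F[2] → 0x50007  P=1,RW=1,US=1,PS=0
  L2 @0x50[17] → 0x53003  P=1,RW=1,US=0,PS=0
  ✗ PROTECTION_VIOLATION  [3 reads]
#3 VA=0x500000B6B (w,user):
  L0 @0x3E[20] → 0x55087  P=1,RW=1,US=1,PS=1
  → PA=0x55B6B (huge @L0)  (1 entries read)
#4 VA=0x540802EB6 (w,user):
  L0 @0x3E[21] → 0x57007  P=1,RW=1,US=1,PS=0
  L1 @0x57[4] → 0x59007  P=1,RW=1,US=1,PS=0
  L2 @0x59[2] → 0x5C005  P=1,RW=0,US=1,PS=0
  ✗ PROTECTION_VIOLATION  [3 reads]
#5 VA=0x64340DB57 (r,user):
  L0 @0x3E[25] → 0x5F007  P=1,RW=1,US=1,PS=0
  L1 @0x5F[26] → 0x63007  P=1,RW=1,US=1,PS=0
  L2 @0x63[13] → 0x65007  P=1,RW=1,US=1,PS=0
  → PA=0x65B57  (3 entries read)
#6 VA=0x34161DC31 (r,user):
  L0 @0x3E[13] → 0x69007  P=1,RW=1,US=1,PS=0
  L1 @0x69[11] → 0x6B007  P=1,RW=1,US=1,PS=0
  L2 @0x6B[29] → 0x6C007  P=1,RW=1,US=1,PS=0
  → PA=0x6CC31  (3 entries read)

Access #4 fault: PROTECTION_VIOLATION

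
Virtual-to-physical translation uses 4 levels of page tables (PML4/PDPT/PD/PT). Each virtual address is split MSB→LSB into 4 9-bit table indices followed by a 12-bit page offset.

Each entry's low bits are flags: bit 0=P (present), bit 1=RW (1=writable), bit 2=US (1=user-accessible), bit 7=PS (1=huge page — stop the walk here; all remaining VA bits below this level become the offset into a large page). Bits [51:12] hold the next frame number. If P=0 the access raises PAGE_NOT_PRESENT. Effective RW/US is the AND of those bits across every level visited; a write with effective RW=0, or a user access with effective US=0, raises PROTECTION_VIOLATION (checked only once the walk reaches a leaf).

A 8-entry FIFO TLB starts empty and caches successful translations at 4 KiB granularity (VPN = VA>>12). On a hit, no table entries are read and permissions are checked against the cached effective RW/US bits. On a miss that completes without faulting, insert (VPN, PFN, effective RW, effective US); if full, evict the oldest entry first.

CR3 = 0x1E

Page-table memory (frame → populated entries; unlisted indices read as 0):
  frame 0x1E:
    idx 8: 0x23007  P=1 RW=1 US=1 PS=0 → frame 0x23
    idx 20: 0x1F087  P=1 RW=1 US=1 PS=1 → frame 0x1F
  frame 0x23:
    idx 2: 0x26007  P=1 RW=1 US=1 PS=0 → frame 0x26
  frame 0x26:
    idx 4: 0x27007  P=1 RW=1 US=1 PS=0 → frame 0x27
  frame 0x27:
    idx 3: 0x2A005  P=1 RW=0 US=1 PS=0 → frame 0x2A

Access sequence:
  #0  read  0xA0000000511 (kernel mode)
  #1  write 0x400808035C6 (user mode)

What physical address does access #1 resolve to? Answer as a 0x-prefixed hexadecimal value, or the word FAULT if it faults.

Per-access translation:
#0 VA=0xA0000000511 (r,kernel):
  L0 @0x1E[20] → 0x1F087  P=1,RW=1,US=1,PS=1
  ✓ 0x1F511 (huge @L0)  — 1 lookups
#1 VA=0x400808035C6 (w,user):
  L0 @0x1E[8] → 0x23007  P=1,RW=1,US=1,PS=0
  L1 @0x23[2] → 0x26007  P=1,RW=1,US=1,PS=0
  L2 @0x26[4] → 0x27007  P=1,RW=1,US=1,PS=0
  L3 @0x27[3] → 0x2A005  P=1,RW=0,US=1,PS=0
  ⇒ fault: PROTECTION_VIOLATION  — 4 lookups

Access #1 PA: FAULT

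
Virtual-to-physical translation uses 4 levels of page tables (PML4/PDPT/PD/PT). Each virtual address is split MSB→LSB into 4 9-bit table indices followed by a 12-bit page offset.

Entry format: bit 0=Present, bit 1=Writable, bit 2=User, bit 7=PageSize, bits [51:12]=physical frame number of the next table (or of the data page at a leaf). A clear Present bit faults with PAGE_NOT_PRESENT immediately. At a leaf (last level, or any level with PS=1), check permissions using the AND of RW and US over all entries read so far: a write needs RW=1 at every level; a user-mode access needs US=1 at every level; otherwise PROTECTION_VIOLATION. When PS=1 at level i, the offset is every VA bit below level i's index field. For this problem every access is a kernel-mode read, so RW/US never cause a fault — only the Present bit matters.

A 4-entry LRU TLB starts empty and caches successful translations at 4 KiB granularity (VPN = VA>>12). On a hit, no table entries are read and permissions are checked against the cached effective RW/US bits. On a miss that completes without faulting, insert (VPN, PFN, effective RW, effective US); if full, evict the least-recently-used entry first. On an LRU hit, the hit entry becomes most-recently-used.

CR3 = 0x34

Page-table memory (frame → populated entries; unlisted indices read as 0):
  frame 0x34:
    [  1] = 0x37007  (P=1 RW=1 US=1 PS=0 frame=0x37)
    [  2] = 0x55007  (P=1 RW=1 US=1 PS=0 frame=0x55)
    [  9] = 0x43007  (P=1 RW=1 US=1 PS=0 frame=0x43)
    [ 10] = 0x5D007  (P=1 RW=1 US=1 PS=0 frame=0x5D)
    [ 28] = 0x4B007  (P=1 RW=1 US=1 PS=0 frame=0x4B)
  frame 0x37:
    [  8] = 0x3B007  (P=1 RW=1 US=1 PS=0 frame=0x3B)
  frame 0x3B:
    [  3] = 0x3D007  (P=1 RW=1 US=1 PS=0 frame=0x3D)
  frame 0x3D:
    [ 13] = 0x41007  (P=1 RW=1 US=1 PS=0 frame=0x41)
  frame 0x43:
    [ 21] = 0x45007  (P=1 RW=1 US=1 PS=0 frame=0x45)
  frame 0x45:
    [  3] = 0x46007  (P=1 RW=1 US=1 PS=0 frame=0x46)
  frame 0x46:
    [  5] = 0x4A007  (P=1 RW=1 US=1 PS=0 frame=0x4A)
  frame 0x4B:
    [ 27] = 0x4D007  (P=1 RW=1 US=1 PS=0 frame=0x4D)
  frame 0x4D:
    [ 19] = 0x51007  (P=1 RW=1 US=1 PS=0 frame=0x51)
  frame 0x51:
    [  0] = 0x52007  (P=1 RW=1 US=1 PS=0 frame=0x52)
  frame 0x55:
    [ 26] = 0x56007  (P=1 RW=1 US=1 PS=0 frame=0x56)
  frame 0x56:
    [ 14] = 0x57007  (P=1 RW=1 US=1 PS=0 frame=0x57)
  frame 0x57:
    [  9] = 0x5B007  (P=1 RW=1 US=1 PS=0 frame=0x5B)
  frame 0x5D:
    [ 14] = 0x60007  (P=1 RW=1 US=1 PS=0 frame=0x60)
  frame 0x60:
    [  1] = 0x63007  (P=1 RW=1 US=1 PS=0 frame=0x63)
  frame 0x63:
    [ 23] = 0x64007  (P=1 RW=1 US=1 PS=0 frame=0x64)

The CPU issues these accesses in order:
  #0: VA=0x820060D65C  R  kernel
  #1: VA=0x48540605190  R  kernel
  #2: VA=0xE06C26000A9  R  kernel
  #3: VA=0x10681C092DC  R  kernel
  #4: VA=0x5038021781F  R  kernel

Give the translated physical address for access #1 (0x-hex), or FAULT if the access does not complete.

Per-access translation:
#0 VA=0x820060D65C (r,kernel):
  L0: frame=0x34 idx=1 entry=0x37007 [P=1 RW=1 US=1 PS=0]
  L1: frame=0x37 idx=8 entry=0x3B007 [P=1 RW=1 US=1 PS=0]
  L2: frame=0x3B idx=3 entry=0x3D007 [P=1 RW=1 US=1 PS=0]
  L3: frame=0x3D idx=13 entry=0x41007 [P=1 RW=1 US=1 PS=0]
  ⇒ phys 0x4165C  [4 reads]
#1 VA=0x48540605190 (r,kernel):
  L0: frame=0x34 idx=9 entry=0x43007 [P=1 RW=1 US=1 PS=0]
  L1: frame=0x43 idx=21 entry=0x45007 [P=1 RW=1 US=1 PS=0]
  L2: frame=0x45 idx=3 entry=0x46007 [P=1 RW=1 US=1 PS=0]
  L3: frame=0x46 idx=5 entry=0x4A007 [P=1 RW=1 US=1 PS=0]
  ⇒ phys 0x4A190  [4 reads]
#2 VA=0xE06C26000A9 (r,kernel):
  L0: frame=0x34 idx=28 entry=0x4B007 [P=1 RW=1 US=1 PS=0]
  L1: frame=0x4B idx=27 entry=0x4D007 [P=1 RW=1 US=1 PS=0]
  L2: frame=0x4D idx=19 entry=0x51007 [P=1 RW=1 US=1 PS=0]
  L3: frame=0x51 idx=0 entry=0x52007 [P=1 RW=1 US=1 PS=0]
  ⇒ phys 0x520A9  [4 reads]
#3 VA=0x10681C092DC (r,kernel):
  L0: frame=0x34 idx=2 entry=0x55007 [P=1 RW=1 US=1 PS=0]
  L1: frame=0x55 idx=26 entry=0x56007 [P=1 RW=1 US=1 PS=0]
  L2: frame=0x56 idx=14 entry=0x57007 [P=1 RW=1 US=1 PS=0]
  L3: frame=0x57 idx=9 entry=0x5B007 [P=1 RW=1 US=1 PS=0]
  ⇒ phys 0x5B2DC  [4 reads]
#4 VA=0x5038021781F (r,kernel):
  L0: frame=0x34 idx=10 entry=0x5D007 [P=1 RW=1 US=1 PS=0]
  L1: frame=0x5D idx=14 entry=0x60007 [P=1 RW=1 US=1 PS=0]
  L2: frame=0x60 idx=1 entry=0x63007 [P=1 RW=1 US=1 PS=0]
  L3: frame=0x63 idx=23 entry=0x64007 [P=1 RW=1 US=1 PS=0]
  ⇒ phys 0x6481F  [4 reads]

Access #1 PA: 0x4A190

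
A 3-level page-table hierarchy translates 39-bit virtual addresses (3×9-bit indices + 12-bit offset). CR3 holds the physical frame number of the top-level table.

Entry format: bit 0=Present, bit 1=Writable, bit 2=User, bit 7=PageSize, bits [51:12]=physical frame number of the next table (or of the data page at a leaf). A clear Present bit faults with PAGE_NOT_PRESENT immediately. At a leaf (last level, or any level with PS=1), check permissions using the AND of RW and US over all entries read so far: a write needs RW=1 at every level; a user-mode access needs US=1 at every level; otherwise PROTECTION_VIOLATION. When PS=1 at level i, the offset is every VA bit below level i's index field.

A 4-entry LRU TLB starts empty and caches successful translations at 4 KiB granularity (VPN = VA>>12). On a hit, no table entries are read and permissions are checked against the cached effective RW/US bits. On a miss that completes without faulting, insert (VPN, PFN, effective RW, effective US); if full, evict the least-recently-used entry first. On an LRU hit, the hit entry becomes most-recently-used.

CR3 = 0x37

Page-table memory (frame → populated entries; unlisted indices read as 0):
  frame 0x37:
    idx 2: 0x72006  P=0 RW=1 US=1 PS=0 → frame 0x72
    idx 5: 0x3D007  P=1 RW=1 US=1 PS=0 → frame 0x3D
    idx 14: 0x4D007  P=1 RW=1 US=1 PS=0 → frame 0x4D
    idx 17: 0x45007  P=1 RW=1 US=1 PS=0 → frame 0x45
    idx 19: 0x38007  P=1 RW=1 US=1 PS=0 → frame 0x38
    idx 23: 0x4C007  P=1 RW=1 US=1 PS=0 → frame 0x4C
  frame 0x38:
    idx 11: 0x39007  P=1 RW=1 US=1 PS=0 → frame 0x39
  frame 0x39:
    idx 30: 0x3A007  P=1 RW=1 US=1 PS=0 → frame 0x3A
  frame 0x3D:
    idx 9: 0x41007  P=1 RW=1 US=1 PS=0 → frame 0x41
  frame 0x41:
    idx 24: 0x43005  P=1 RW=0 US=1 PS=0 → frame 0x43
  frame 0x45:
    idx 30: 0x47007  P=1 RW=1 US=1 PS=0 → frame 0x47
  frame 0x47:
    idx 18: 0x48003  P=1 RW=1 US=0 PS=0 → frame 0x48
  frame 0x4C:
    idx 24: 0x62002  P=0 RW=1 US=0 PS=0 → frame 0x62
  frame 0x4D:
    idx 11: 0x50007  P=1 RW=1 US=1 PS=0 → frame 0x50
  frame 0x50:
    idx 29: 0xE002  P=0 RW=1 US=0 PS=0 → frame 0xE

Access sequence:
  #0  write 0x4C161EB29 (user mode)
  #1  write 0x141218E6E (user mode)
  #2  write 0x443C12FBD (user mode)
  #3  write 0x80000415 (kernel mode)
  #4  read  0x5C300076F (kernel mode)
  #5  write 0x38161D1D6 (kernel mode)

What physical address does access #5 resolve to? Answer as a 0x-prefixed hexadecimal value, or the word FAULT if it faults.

Per-access translation:
#0 VA=0x4C161EB29 (w,user):
  L0 @0x37[19] → 0x38007  P=1,RW=1,US=1,PS=0
  L1 @0x38[11] → 0x39007  P=1,RW=1,US=1,PS=0
  L2 @0x39[30] → 0x3A007  P=1,RW=1,US=1,PS=0
  → PA=0x3AB29  (3 entries read)
#1 VA=0x141218E6E (w,user):
  L0 @0x37[5] → 0x3D007  P=1,RW=1,US=1,PS=0
  L1 @0x3D[9] → 0x41007  P=1,RW=1,US=1,PS=0
  L2 @0x41[24] → 0x43005  P=1,RW=0,US=1,PS=0
  ⇒ fault: PROTECTION_VIOLATION  — 3 lookups
#2 VA=0x443C12FBD (w,user):
  L0 @0x37[17] → 0x45007  P=1,RW=1,US=1,PS=0
  L1 @0x45[30] → 0x47007  P=1,RW=1,US=1,PS=0
  L2 @0x47[18] → 0x48003  P=1,RW=1,US=0,PS=0
  ⇒ fault: PROTECTION_VIOLATION  — 3 lookups
#3 VA=0x80000415 (w,kernel):
  L0 @0x37[2] → 0x72006  P=0,RW=1,US=1,PS=0
  ⇒ fault: PAGE_NOT_PRESENT  — 1 lookups
#4 VA=0x5C300076F (r,kernel):
  L0 @0x37[23] → 0x4C007  P=1,RW=1,US=1,PS=0
  L1 @0x4C[24] → 0x62002  P=0,RW=1,US=0,PS=0
  ⇒ fault: PAGE_NOT_PRESENT  — 2 lookups
#5 VA=0x38161D1D6 (w,kernel):
  L0 @0x37[14] → 0x4D007  P=1,RW=1,US=1,PS=0
  L1 @0x4D[11] → 0x50007  P=1,RW=1,US=1,PS=0
  L2 @0x50[29] → 0xE002  P=0,RW=1,US=0,PS=0
  ⇒ fault: PAGE_NOT_PRESENT  — 3 lookups

Access #5 PA: FAULT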